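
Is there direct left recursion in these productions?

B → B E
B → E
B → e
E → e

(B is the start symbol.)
Yes, B is left-recursive

Direct left recursion occurs when N → N α for some non-terminal N (the right-hand side begins with the left-hand side itself).

B → B E: LEFT RECURSIVE (starts with B)
B → E: starts with E
B → e: starts with e
E → e: starts with e

The grammar has direct left recursion on: B.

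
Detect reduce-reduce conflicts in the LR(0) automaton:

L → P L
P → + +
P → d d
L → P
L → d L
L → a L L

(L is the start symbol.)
No reduce-reduce conflicts

A reduce-reduce conflict occurs when an LR(0) state has two complete items [A → α .] and [B → β .] — both call for a reduction, and with no lookahead the parser cannot choose between them.

Augment with L' → L and build the canonical LR(0) collection (I0 = CLOSURE({[L' → . L]}), then GOTO on every symbol after a dot until no new states appear). It has 12 states:
  I0: { [L → . P L], [L → . P], [L → . a L L], [L → . d L], [L' → . L], [P → . + +], [P → . d d] }  — shift
  I1: { [P → + . +] }  — shift
  I2: { [L' → L .] }  — accept
  I3: { [L → . P L], [L → . P], [L → . a L L], [L → . d L], [L → P . L], [L → P .], [P → . + +], [P → . d d] }  — shift, reduce
  I4: { [L → . P L], [L → . P], [L → . a L L], [L → . d L], [L → a . L L], [P → . + +], [P → . d d] }  — shift
  I5: { [L → . P L], [L → . P], [L → . a L L], [L → . d L], [L → d . L], [P → . + +], [P → . d d], [P → d . d] }  — shift
  I6: { [L → d L .] }  — reduce
  I7: { [L → . P L], [L → . P], [L → . a L L], [L → . d L], [L → d . L], [P → . + +], [P → . d d], [P → d . d], [P → d d .] }  — shift, reduce
  I8: { [L → . P L], [L → . P], [L → . a L L], [L → . d L], [L → a L . L], [P → . + +], [P → . d d] }  — shift
  I9: { [L → a L L .] }  — reduce
  I10: { [L → P L .] }  — reduce
  I11: { [P → + + .] }  — reduce

No state contains more than one complete item.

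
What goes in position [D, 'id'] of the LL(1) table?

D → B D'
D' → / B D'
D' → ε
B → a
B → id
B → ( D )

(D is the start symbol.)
D → B D'

To find M[D, 'id'], we find productions for D where 'id' is in the predict set (PREDICT(N → α) = (FIRST(α) \ {ε}) ∪ (FOLLOW(N) if α ⇒* ε)).

Relevant sets:
  FIRST(B) = { '(', 'a', 'id' }

D → B D': PREDICT = { '(', 'a', 'id' }
  'id' is in predict set, so this production goes in M[D, 'id']

M[D, 'id'] = D → B D'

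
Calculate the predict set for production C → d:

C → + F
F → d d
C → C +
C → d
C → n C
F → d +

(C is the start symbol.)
PREDICT(C → d) = (FIRST(RHS) \ {ε}) ∪ (FOLLOW(C) if ε ∈ FIRST(RHS), i.e. RHS ⇒* ε)
FIRST(d) = { 'd' }
ε ∉ FIRST(d), so FOLLOW(C) is not added.
PREDICT(C → d) = { 'd' }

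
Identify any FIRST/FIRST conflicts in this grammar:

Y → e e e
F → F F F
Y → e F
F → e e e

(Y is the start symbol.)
FIRST sets of the non-terminals at (or reachable through a nullable prefix from) the front of some alternative:
  FIRST(F) = { 'e' }

Productions for Y:
  Y → e e e: FIRST = { 'e' }
  Y → e F: FIRST = { 'e' }
Productions for F:
  F → F F F: FIRST = { 'e' }
  F → e e e: FIRST = { 'e' }

Conflict for Y: Y → e e e and Y → e F
  Overlap: { 'e' }
Conflict for F: F → F F F and F → e e e
  Overlap: { 'e' }

Answer: Yes. Y → e e e / Y → e F on { 'e' }; F → F F F / F → e e e on { 'e' }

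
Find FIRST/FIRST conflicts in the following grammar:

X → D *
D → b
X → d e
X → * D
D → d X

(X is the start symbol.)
FIRST sets of the non-terminals at (or reachable through a nullable prefix from) the front of some alternative:
  FIRST(D) = { 'b', 'd' }

Productions for X:
  X → D *: FIRST = { 'b', 'd' }
  X → d e: FIRST = { 'd' }
  X → * D: FIRST = { '*' }
Productions for D:
  D → b: FIRST = { 'b' }
  D → d X: FIRST = { 'd' }

Conflict for X: X → D * and X → d e
  Overlap: { 'd' }

Answer: Yes. X → D '*' / X → d e on { 'd' }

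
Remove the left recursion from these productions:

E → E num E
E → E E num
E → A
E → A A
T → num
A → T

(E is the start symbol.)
E → A E'
E → A A E'
E' → num E E'
E' → E num E'
E' → ε
T → num
A → T

E is directly left-recursive. The standard transformation for
  A → A α₁ | ... | A α_m | β₁ | ... | β_n
is
  A  → β₁ A' | ... | β_n A'
  A' → α₁ A' | ... | α_m A' | ε

E → A becomes E → A E'
E → A A becomes E → A A E'
E → E num E becomes E' → num E E'
E → E E num becomes E' → E num E'
Add E' → ε

Productions for other non-terminals are unchanged:
  T → num
  A → T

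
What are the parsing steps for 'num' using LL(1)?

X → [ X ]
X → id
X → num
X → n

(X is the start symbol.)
LL(1) parsing maintains a stack (initially the start symbol over $) and the input. At each step: if the stack top is a terminal, match it against the current input token; if it is a non-terminal N, replace it with the RHS of M[N, lookahead] (the unique production whose predict set contains the lookahead).

Stack is shown with the top on the left.

Stack  Input  Action
--------------------
X $    num $  output X → num
num $  num $  match 'num'
$      $      accept

The string is accepted.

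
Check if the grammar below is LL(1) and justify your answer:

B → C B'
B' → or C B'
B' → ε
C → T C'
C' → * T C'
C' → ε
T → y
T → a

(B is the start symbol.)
Yes, the grammar is LL(1).

A grammar is LL(1) if for each non-terminal N with multiple productions, the predict sets of those productions are pairwise disjoint, where PREDICT(N → α) = (FIRST(α) \ {ε}) ∪ (FOLLOW(N) if α ⇒* ε).

Relevant sets:
  FOLLOW(B') = { $ }
  FOLLOW(C') = { $, 'or' }

For B':
  PREDICT(B' → or C B') = { 'or' }
  PREDICT(B' → ε) = { $ }
For C':
  PREDICT(C' → '*' T C') = { '*' }
  PREDICT(C' → ε) = { $, 'or' }
For T:
  PREDICT(T → y) = { 'y' }
  PREDICT(T → a) = { 'a' }
B, C have a single production, so nothing to check there.

All predict sets are disjoint. The grammar IS LL(1).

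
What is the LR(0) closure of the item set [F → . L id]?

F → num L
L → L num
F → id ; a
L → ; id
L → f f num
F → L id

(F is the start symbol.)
Start with: [F → . L id]
  [F → . L id] has the dot before L: add [L → . L num], [L → . ; id], [L → . f f num]
No further items can be added.

CLOSURE = { [F → . L id], [L → . ; id], [L → . L num], [L → . f f num] }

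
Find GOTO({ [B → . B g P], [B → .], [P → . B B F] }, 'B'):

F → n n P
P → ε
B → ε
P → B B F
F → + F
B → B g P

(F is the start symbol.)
GOTO(I, 'B') = CLOSURE({ [A → αX.β] : [A → α.Xβ] ∈ I, X = 'B' })

Items with dot before 'B', with the dot advanced:
  [B → . B g P] → [B → B . g P]
  [P → . B B F] → [P → B . B F]
Closure of the advanced items:
  [P → B . B F] has the dot before B: add [B → .], [B → . B g P]

GOTO = { [B → . B g P], [B → .], [B → B . g P], [P → B . B F] }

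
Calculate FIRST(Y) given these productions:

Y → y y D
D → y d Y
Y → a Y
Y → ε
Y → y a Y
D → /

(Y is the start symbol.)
To compute FIRST(Y), examine every production with Y on the left-hand side, reading each right-hand side left to right until a non-nullable symbol is reached.

From Y → y y D:
  - y is a terminal: add 'y' and stop
From Y → a Y:
  - a is a terminal: add 'a' and stop
From Y → ε:
  - ε-production, so ε ∈ FIRST(Y)
From Y → y a Y:
  - y is a terminal: add 'y' and stop

Collecting: FIRST(Y) = { 'a', 'y', ε }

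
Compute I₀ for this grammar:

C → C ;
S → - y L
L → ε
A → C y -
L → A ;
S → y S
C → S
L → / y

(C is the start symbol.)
First, augment the grammar with C' → C
I₀ = CLOSURE({ [C' → . C] }):
  [C' → . C] has the dot before C: add [C → . C ;], [C → . S]
  [C → . S] has the dot before S: add [S → . - y L], [S → . y S]
No further items can be added.

I₀ = { [C → . C ;], [C → . S], [C' → . C], [S → . - y L], [S → . y S] }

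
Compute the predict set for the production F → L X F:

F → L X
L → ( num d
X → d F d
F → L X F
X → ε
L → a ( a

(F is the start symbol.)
PREDICT(F → L X F) = (FIRST(RHS) \ {ε}) ∪ (FOLLOW(F) if ε ∈ FIRST(RHS), i.e. RHS ⇒* ε)
FIRST(L) = { '(', 'a' }
FIRST(L X F) = { '(', 'a' }
ε ∉ FIRST(L X F), so FOLLOW(F) is not added.
PREDICT(F → L X F) = { '(', 'a' }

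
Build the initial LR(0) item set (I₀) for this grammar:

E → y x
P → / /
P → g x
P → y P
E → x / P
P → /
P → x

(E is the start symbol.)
First, augment the grammar with E' → E
I₀ = CLOSURE({ [E' → . E] }):
  [E' → . E] has the dot before E: add [E → . y x], [E → . x / P]
No further items can be added.

I₀ = { [E → . x / P], [E → . y x], [E' → . E] }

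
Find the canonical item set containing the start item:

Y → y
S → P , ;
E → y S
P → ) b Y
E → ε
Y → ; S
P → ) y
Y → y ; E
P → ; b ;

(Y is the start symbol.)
{ [Y → . ; S], [Y → . y ; E], [Y → . y], [Y' → . Y] }

First, augment the grammar with Y' → Y
I₀ = CLOSURE({ [Y' → . Y] }):
  [Y' → . Y] has the dot before Y: add [Y → . y], [Y → . ; S], [Y → . y ; E]
No further items can be added.

I₀ = { [Y → . ; S], [Y → . y ; E], [Y → . y], [Y' → . Y] }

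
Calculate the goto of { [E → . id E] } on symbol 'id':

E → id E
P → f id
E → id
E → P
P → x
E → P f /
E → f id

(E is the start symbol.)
{ [E → . P f /], [E → . P], [E → . f id], [E → . id E], [E → . id], [E → id . E], [P → . f id], [P → . x] }

GOTO(I, 'id') = CLOSURE({ [A → αX.β] : [A → α.Xβ] ∈ I, X = 'id' })

Items with dot before 'id', with the dot advanced:
  [E → . id E] → [E → id . E]
Closure of the advanced items:
  [E → id . E] has the dot before E: add [E → . id E], [E → . id], [E → . P], [E → . P f /], [E → . f id]
  [E → . P] has the dot before P: add [P → . f id], [P → . x]

GOTO = { [E → . P f /], [E → . P], [E → . f id], [E → . id E], [E → . id], [E → id . E], [P → . f id], [P → . x] }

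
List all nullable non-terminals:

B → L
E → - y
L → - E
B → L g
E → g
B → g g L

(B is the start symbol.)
None

A non-terminal is nullable if it can derive ε (the empty string): either it has an ε-production, or it has a production whose right-hand side consists entirely of nullable non-terminals.

There are no ε-productions, so no non-terminal can derive ε.
No non-terminals are nullable.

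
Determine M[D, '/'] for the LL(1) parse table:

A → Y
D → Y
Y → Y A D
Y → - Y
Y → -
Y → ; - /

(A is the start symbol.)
Empty (error entry)

To find M[D, '/'], we find productions for D where '/' is in the predict set (PREDICT(N → α) = (FIRST(α) \ {ε}) ∪ (FOLLOW(N) if α ⇒* ε)).

Relevant sets:
  FIRST(Y) = { '-', ';' }

D → Y: PREDICT = { '-', ';' }

M[D, '/'] is empty (no production applies)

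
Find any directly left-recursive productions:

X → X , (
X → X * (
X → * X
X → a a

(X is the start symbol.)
Yes, X is left-recursive

Direct left recursion occurs when N → N α for some non-terminal N (the right-hand side begins with the left-hand side itself).

X → X , (: LEFT RECURSIVE (starts with X)
X → X * (: LEFT RECURSIVE (starts with X)
X → * X: starts with '*'
X → a a: starts with a

The grammar has direct left recursion on: X.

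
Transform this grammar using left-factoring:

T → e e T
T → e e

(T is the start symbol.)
Left-factoring transforms A → αβ₁ | αβ₂ into A → αA' and A' → β₁ | β₂
(α is the longest common prefix among the alternatives). Repeat until
no nonterminal has two alternatives with a common prefix.

Round 1: T has alternatives sharing prefix 'e e'. Introduce T': T → e e T'
  Add: T' → T
  Add: T' → ε

No remaining common prefixes — done.

Resulting grammar:
T → e e T'
T' → T
T' → ε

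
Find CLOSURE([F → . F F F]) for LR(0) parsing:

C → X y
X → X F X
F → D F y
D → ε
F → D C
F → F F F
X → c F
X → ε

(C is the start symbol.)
To compute CLOSURE, for each item [A → α.Bβ] where B is a non-terminal, add [B → .γ] for all productions B → γ; repeat for the newly added items until nothing changes.

Start with: [F → . F F F]
  [F → . F F F] has the dot before F: add [F → . D F y], [F → . D C]
  [F → . D F y] has the dot before D: add [D → .]
No further items can be added.

CLOSURE = { [D → .], [F → . D C], [F → . D F y], [F → . F F F] }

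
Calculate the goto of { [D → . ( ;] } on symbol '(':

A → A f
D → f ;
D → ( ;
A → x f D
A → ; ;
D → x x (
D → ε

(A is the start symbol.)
{ [D → ( . ;] }

GOTO(I, '(') = CLOSURE({ [A → αX.β] : [A → α.Xβ] ∈ I, X = '(' })

Items with dot before '(', with the dot advanced:
  [D → . ( ;] → [D → ( . ;]
Closure adds nothing (no advanced item has the dot before a non-terminal).

GOTO = { [D → ( . ;] }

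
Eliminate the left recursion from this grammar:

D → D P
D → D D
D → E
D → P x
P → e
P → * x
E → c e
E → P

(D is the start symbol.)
D → E D'
D → P x D'
D' → P D'
D' → D D'
D' → ε
P → e
P → * x
E → c e
E → P

D is directly left-recursive. The standard transformation for
  A → A α₁ | ... | A α_m | β₁ | ... | β_n
is
  A  → β₁ A' | ... | β_n A'
  A' → α₁ A' | ... | α_m A' | ε

D → E becomes D → E D'
D → P x becomes D → P x D'
D → D P becomes D' → P D'
D → D D becomes D' → D D'
Add D' → ε

Productions for other non-terminals are unchanged:
  P → e
  P → * x
  E → c e
  E → P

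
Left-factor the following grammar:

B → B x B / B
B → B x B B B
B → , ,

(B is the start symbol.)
B → B x B B'
B' → / B
B' → B B
B → , ,

Left-factoring transforms A → αβ₁ | αβ₂ into A → αA' and A' → β₁ | β₂
(α is the longest common prefix among the alternatives). Repeat until
no nonterminal has two alternatives with a common prefix.

Round 1: B has alternatives sharing prefix 'B x B'. Introduce B': B → B x B B'
  Add: B' → / B
  Add: B' → B B

No remaining common prefixes — done.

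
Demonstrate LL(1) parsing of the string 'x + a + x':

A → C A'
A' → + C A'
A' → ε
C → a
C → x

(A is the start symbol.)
Stack is shown with the top on the left.

Stack     Input        Action
-----------------------------
A $       x + a + x $  output A → C A'
C A' $    x + a + x $  output C → x
x A' $    x + a + x $  match 'x'
A' $      + a + x $    output A' → + C A'
+ C A' $  + a + x $    match '+'
C A' $    a + x $      output C → a
a A' $    a + x $      match 'a'
A' $      + x $        output A' → + C A'
+ C A' $  + x $        match '+'
C A' $    x $          output C → x
x A' $    x $          match 'x'
A' $      $            output A' → ε
$         $            accept

The string is accepted.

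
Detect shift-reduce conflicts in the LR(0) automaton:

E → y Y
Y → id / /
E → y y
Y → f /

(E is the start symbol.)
No shift-reduce conflicts

A shift-reduce conflict occurs when an LR(0) state has both:
  - a complete (reduce) item [A → α .] (dot at the end), and
  - a shift item [B → β . c γ] (dot before a terminal).

Augment with E' → E and build the canonical LR(0) collection (I0 = CLOSURE({[E' → . E]}), then GOTO on every symbol after a dot until no new states appear). It has 10 states:
  I0: { [E → . y Y], [E → . y y], [E' → . E] }  — shift
  I1: { [E' → E .] }  — accept
  I2: { [E → y . Y], [E → y . y], [Y → . f /], [Y → . id / /] }  — shift
  I3: { [E → y Y .] }  — reduce
  I4: { [Y → f . /] }  — shift
  I5: { [Y → id . / /] }  — shift
  I6: { [E → y y .] }  — reduce
  I7: { [Y → id / . /] }  — shift
  I8: { [Y → id / / .] }  — reduce
  I9: { [Y → f / .] }  — reduce

No state contains both a complete item and a shift item.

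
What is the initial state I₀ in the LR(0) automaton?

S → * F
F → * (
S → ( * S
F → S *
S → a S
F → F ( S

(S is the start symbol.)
First, augment the grammar with S' → S
I₀ = CLOSURE({ [S' → . S] }):
  [S' → . S] has the dot before S: add [S → . * F], [S → . ( * S], [S → . a S]
No further items can be added.

I₀ = { [S → . ( * S], [S → . * F], [S → . a S], [S' → . S] }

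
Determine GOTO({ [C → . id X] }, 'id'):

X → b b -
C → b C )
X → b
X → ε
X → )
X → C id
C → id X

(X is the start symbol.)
GOTO(I, 'id') = CLOSURE({ [A → αX.β] : [A → α.Xβ] ∈ I, X = 'id' })

Items with dot before 'id', with the dot advanced:
  [C → . id X] → [C → id . X]
Closure of the advanced items:
  [C → id . X] has the dot before X: add [X → . b b -], [X → . b], [X → .], [X → . )], [X → . C id]
  [X → . C id] has the dot before C: add [C → . b C )], [C → . id X]

GOTO = { [C → . b C )], [C → . id X], [C → id . X], [X → . )], [X → . C id], [X → . b b -], [X → . b], [X → .] }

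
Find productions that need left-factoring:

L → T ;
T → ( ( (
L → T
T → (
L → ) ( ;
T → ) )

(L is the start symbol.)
Left-factoring is needed when two productions for the same non-terminal
share a common prefix on the right-hand side.

Productions for L:
  L → T ;
  L → T
  L → ) ( ;
Productions for T:
  T → ( ( (
  T → (
  T → ) )

Found common prefix 'T' in productions for L
Found common prefix '(' in productions for T

Answer: Yes, L has productions with common prefix 'T'; T has productions with common prefix '('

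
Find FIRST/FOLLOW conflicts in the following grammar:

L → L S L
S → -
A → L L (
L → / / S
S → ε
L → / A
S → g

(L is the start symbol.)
Yes. S → '-' with FOLLOW(S) on { '-' }; S → g with FOLLOW(S) on { 'g' }

A FIRST/FOLLOW conflict occurs when a non-terminal N has a nullable alternative N → β (β ⇒* ε) and another alternative N → α with FIRST(α) ∩ FOLLOW(N) ≠ ∅: on such a lookahead the parser cannot decide between expanding α and letting N vanish via β.

Nullable non-terminals: S.

S: nullable alternative(s) S → ε; FOLLOW(S) = { $, '(', '-', '/', 'g' }
  S → -: FIRST \ {ε} = { '-' } — overlaps FOLLOW(S) on { '-' }: CONFLICT
  S → ε: FIRST \ {ε} = { } — this is the only nullable alternative, skip
  S → g: FIRST \ {ε} = { 'g' } — overlaps FOLLOW(S) on { 'g' }: CONFLICT

A, L have no nullable alternative, so no FIRST/FOLLOW check is needed there.

So the grammar has 2 FIRST/FOLLOW conflicts (marked CONFLICT above).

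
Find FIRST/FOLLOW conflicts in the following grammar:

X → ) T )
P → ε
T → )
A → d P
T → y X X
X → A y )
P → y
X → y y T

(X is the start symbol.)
Nullable non-terminals: P.

P: nullable alternative(s) P → ε; FOLLOW(P) = { 'y' }
  P → ε: FIRST \ {ε} = { } — this is the only nullable alternative, skip
  P → y: FIRST \ {ε} = { 'y' } — overlaps FOLLOW(P) on { 'y' }: CONFLICT

A, T, X have no nullable alternative, so no FIRST/FOLLOW check is needed there.

So the grammar has 1 FIRST/FOLLOW conflict (marked CONFLICT above).

Answer: Yes. P → y with FOLLOW(P) on { 'y' }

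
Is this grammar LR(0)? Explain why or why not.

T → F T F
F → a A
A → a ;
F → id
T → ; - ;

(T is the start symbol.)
A grammar is LR(0) if no state in the canonical LR(0) collection has:
  - both a shift item (dot before a terminal) and a complete item (shift-reduce conflict), or
  - two or more complete items (reduce-reduce conflict; the accept item [T' → T .] counts as a complete item here).

Augment with T' → T and build the canonical LR(0) collection (I0 = CLOSURE({[T' → . T]}), then GOTO on every symbol after a dot until no new states appear). It has 13 states:
  I0: { [F → . a A], [F → . id], [T → . ; - ;], [T → . F T F], [T' → . T] }  — shift
  I1: { [T → ; . - ;] }  — shift
  I2: { [F → . a A], [F → . id], [T → . ; - ;], [T → . F T F], [T → F . T F] }  — shift
  I3: { [T' → T .] }  — accept
  I4: { [A → . a ;], [F → a . A] }  — shift
  I5: { [F → id .] }  — reduce
  I6: { [F → a A .] }  — reduce
  I7: { [A → a . ;] }  — shift
  I8: { [A → a ; .] }  — reduce
  I9: { [F → . a A], [F → . id], [T → F T . F] }  — shift
  I10: { [T → F T F .] }  — reduce
  I11: { [T → ; - . ;] }  — shift
  I12: { [T → ; - ; .] }  — reduce

Every state is either a pure shift/goto state or contains exactly one complete item and nothing to shift — no conflicts. The grammar is LR(0).

Answer: Yes, the grammar is LR(0)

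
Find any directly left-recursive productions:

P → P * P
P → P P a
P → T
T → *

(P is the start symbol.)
Direct left recursion occurs when N → N α for some non-terminal N (the right-hand side begins with the left-hand side itself).

P → P * P: LEFT RECURSIVE (starts with P)
P → P P a: LEFT RECURSIVE (starts with P)
P → T: starts with T
T → *: starts with '*'

The grammar has direct left recursion on: P.

Answer: Yes, P is left-recursive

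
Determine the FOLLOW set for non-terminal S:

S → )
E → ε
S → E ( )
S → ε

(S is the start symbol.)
{ $ }

S is the start symbol, so $ ∈ FOLLOW(S).
S does not occur on any right-hand side.

Taking the union: FOLLOW(S) = { $ }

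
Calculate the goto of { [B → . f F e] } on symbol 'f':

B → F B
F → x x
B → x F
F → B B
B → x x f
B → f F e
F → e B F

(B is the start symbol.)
GOTO(I, 'f') = CLOSURE({ [A → αX.β] : [A → α.Xβ] ∈ I, X = 'f' })

Items with dot before 'f', with the dot advanced:
  [B → . f F e] → [B → f . F e]
Closure of the advanced items:
  [B → f . F e] has the dot before F: add [F → . x x], [F → . B B], [F → . e B F]
  [F → . B B] has the dot before B: add [B → . F B], [B → . x F], [B → . x x f], [B → . f F e]

GOTO = { [B → . F B], [B → . f F e], [B → . x F], [B → . x x f], [B → f . F e], [F → . B B], [F → . e B F], [F → . x x] }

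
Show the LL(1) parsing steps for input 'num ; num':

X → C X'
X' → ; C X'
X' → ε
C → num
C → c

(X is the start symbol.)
LL(1) parsing maintains a stack (initially the start symbol over $) and the input. At each step: if the stack top is a terminal, match it against the current input token; if it is a non-terminal N, replace it with the RHS of M[N, lookahead] (the unique production whose predict set contains the lookahead).

Stack is shown with the top on the left.

Stack     Input        Action
-----------------------------
X $       num ; num $  output X → C X'
C X' $    num ; num $  output C → num
num X' $  num ; num $  match 'num'
X' $      ; num $      output X' → ; C X'
; C X' $  ; num $      match ';'
C X' $    num $        output C → num
num X' $  num $        match 'num'
X' $      $            output X' → ε
$         $            accept

The string is accepted.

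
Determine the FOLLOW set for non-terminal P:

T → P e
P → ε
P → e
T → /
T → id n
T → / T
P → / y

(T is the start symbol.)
In T → P e: P is followed by e, add FIRST(e) \ {ε} = { 'e' }

Taking the union: FOLLOW(P) = { 'e' }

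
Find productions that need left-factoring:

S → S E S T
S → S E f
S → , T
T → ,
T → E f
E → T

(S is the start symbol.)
Left-factoring is needed when two productions for the same non-terminal
share a common prefix on the right-hand side.

Productions for S:
  S → S E S T
  S → S E f
  S → , T
Productions for T:
  T → ,
  T → E f

Found common prefix 'S E' in productions for S

Answer: Yes, S has productions with common prefix 'S E'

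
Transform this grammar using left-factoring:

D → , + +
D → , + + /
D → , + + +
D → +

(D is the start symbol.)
Left-factoring transforms A → αβ₁ | αβ₂ into A → αA' and A' → β₁ | β₂
(α is the longest common prefix among the alternatives). Repeat until
no nonterminal has two alternatives with a common prefix.

Round 1: D has alternatives sharing prefix ', + +'. Introduce D': D → , + + D'
  Add: D' → ε
  Add: D' → /
  Add: D' → +

No remaining common prefixes — done.

Resulting grammar:
D → , + + D'
D' → ε
D' → /
D' → +
D → +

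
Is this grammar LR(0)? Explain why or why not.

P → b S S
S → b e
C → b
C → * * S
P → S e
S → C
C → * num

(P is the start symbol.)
No. Shift-reduce conflict between [C → b .] and [C → . * * S]

A grammar is LR(0) if no state in the canonical LR(0) collection has:
  - both a shift item (dot before a terminal) and a complete item (shift-reduce conflict), or
  - two or more complete items (reduce-reduce conflict; the accept item [P' → P .] counts as a complete item here).

Augment with P' → P and build the canonical LR(0) collection (I0 = CLOSURE({[P' → . P]}), then GOTO on every symbol after a dot until no new states appear). It has 14 states:
  I0: { [C → . * * S], [C → . * num], [C → . b], [P → . S e], [P → . b S S], [P' → . P], [S → . C], [S → . b e] }  — shift
  I1: { [C → * . * S], [C → * . num] }  — shift
  I2: { [S → C .] }  — reduce
  I3: { [P' → P .] }  — accept
  I4: { [P → S . e] }  — shift
  I5: { [C → . * * S], [C → . * num], [C → . b], [C → b .], [P → b . S S], [S → . C], [S → . b e], [S → b . e] }  — shift, reduce
  I6: { [C → . * * S], [C → . * num], [C → . b], [P → b S . S], [S → . C], [S → . b e] }  — shift
  I7: { [C → b .], [S → b . e] }  — shift, reduce
  I8: { [S → b e .] }  — reduce
  I9: { [P → b S S .] }  — reduce
  I10: { [P → S e .] }  — reduce
  I11: { [C → * * . S], [C → . * * S], [C → . * num], [C → . b], [S → . C], [S → . b e] }  — shift
  I12: { [C → * num .] }  — reduce
  I13: { [C → * * S .] }  — reduce

Conflict in state I5:
  Shift-reduce conflict between [C → b .] and [C → . * * S]
So the grammar is NOT LR(0).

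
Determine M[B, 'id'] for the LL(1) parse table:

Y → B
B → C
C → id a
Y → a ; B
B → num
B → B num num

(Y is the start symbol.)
To find M[B, 'id'], we find productions for B where 'id' is in the predict set (PREDICT(N → α) = (FIRST(α) \ {ε}) ∪ (FOLLOW(N) if α ⇒* ε)).

Relevant sets:
  FIRST(C) = { 'id' }
  FIRST(B) = { 'id', 'num' }

B → C: PREDICT = { 'id' }
  'id' is in predict set, so this production goes in M[B, 'id']
B → num: PREDICT = { 'num' }
B → B num num: PREDICT = { 'id', 'num' }
  'id' is in predict set, so this production goes in M[B, 'id']

M[B, 'id'] = B → C, B → B num num  (a multiply-defined cell — the grammar is not LL(1))

Answer: B → C, B → B num num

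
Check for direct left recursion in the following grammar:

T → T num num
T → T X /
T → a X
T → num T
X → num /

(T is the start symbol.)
Yes, T is left-recursive

Direct left recursion occurs when N → N α for some non-terminal N (the right-hand side begins with the left-hand side itself).

T → T num num: LEFT RECURSIVE (starts with T)
T → T X /: LEFT RECURSIVE (starts with T)
T → a X: starts with a
T → num T: starts with num
X → num /: starts with num

The grammar has direct left recursion on: T.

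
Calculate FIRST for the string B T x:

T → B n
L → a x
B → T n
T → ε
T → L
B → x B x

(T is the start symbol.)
FIRST sets of the non-terminals involved (from the grammar, by fixed-point iteration):
  FIRST(B) = { 'a', 'n', 'x' }

To compute FIRST(B T x), process the symbols left to right:
Symbol B is a non-terminal. Add FIRST(B) \ {ε} = { 'a', 'n', 'x' }
B is not nullable (ε ∉ FIRST(B)), so stop here.
FIRST(B T x) = { 'a', 'n', 'x' }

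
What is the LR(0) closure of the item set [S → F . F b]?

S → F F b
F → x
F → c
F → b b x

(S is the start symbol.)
{ [F → . b b x], [F → . c], [F → . x], [S → F . F b] }

Start with: [S → F . F b]
  [S → F . F b] has the dot before F: add [F → . x], [F → . c], [F → . b b x]
No further items can be added.

CLOSURE = { [F → . b b x], [F → . c], [F → . x], [S → F . F b] }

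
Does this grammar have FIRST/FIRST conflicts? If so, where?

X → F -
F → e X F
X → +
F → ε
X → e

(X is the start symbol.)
FIRST sets of the non-terminals at (or reachable through a nullable prefix from) the front of some alternative:
  FIRST(F) = { 'e', ε }

Productions for X:
  X → F -: FIRST = { '-', 'e' }
  X → +: FIRST = { '+' }
  X → e: FIRST = { 'e' }
Productions for F:
  F → e X F: FIRST = { 'e' }
  F → ε: FIRST = { ε }

Conflict for X: X → F - and X → e
  Overlap: { 'e' }

Answer: Yes. X → F '-' / X → e on { 'e' }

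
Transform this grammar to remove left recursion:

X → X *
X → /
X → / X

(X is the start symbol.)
X is directly left-recursive. The standard transformation for
  A → A α₁ | ... | A α_m | β₁ | ... | β_n
is
  A  → β₁ A' | ... | β_n A'
  A' → α₁ A' | ... | α_m A' | ε

X → / becomes X → / X'
X → / X becomes X → / X X'
X → X * becomes X' → * X'
Add X' → ε

Resulting grammar:
X → / X'
X → / X X'
X' → * X'
X' → ε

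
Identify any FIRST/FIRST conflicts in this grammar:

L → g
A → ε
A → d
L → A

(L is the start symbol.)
A FIRST/FIRST conflict occurs when two productions N → α and N → β for the same non-terminal have FIRST(α) ∩ FIRST(β) ≠ ∅ (with ε ∈ FIRST of a nullable right-hand side, so two nullable alternatives also conflict).

FIRST sets of the non-terminals at (or reachable through a nullable prefix from) the front of some alternative:
  FIRST(A) = { 'd', ε }

Productions for L:
  L → g: FIRST = { 'g' }
  L → A: FIRST = { 'd', ε }
Productions for A:
  A → ε: FIRST = { ε }
  A → d: FIRST = { 'd' }

All alternatives of each non-terminal have pairwise disjoint FIRST sets.

Answer: No FIRST/FIRST conflicts.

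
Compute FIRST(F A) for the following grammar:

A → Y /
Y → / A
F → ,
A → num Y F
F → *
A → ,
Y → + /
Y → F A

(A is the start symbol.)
{ '*', ',' }

FIRST sets of the non-terminals involved (from the grammar, by fixed-point iteration):
  FIRST(F) = { '*', ',' }

To compute FIRST(F A), process the symbols left to right:
Symbol F is a non-terminal. Add FIRST(F) \ {ε} = { '*', ',' }
F is not nullable (ε ∉ FIRST(F)), so stop here.
FIRST(F A) = { '*', ',' }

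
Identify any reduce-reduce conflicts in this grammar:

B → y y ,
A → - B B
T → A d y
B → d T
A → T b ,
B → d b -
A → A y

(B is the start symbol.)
No reduce-reduce conflicts

A reduce-reduce conflict occurs when an LR(0) state has two complete items [A → α .] and [B → β .] — both call for a reduction, and with no lookahead the parser cannot choose between them.

Augment with B' → B and build the canonical LR(0) collection (I0 = CLOSURE({[B' → . B]}), then GOTO on every symbol after a dot until no new states appear). It has 18 states:
  I0: { [B → . d T], [B → . d b -], [B → . y y ,], [B' → . B] }  — shift
  I1: { [B' → B .] }  — accept
  I2: { [A → . - B B], [A → . A y], [A → . T b ,], [B → d . T], [B → d . b -], [T → . A d y] }  — shift
  I3: { [B → y . y ,] }  — shift
  I4: { [B → y y . ,] }  — shift
  I5: { [B → y y , .] }  — reduce
  I6: { [A → - . B B], [B → . d T], [B → . d b -], [B → . y y ,] }  — shift
  I7: { [A → A . y], [T → A . d y] }  — shift
  I8: { [A → T . b ,], [B → d T .] }  — shift, reduce
  I9: { [B → d b . -] }  — shift
  I10: { [B → d b - .] }  — reduce
  I11: { [A → T b . ,] }  — shift
  I12: { [A → T b , .] }  — reduce
  I13: { [T → A d . y] }  — shift
  I14: { [A → A y .] }  — reduce
  I15: { [T → A d y .] }  — reduce
  I16: { [A → - B . B], [B → . d T], [B → . d b -], [B → . y y ,] }  — shift
  I17: { [A → - B B .] }  — reduce

No state contains more than one complete item.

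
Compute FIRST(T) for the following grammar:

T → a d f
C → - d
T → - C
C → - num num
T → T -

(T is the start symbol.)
{ '-', 'a' }

To compute FIRST(T), examine every production with T on the left-hand side, reading each right-hand side left to right until a non-nullable symbol is reached.

From T → a d f:
  - a is a terminal: add 'a' and stop
From T → - C:
  - '-' is a terminal: add '-' and stop
From T → T -:
  - T is the symbol being defined: contributes nothing new
    T is not nullable, so stop

Collecting: FIRST(T) = { '-', 'a' }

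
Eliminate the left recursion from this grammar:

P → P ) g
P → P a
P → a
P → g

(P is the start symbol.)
P → a P'
P → g P'
P' → ) g P'
P' → a P'
P' → ε

P is directly left-recursive. The standard transformation for
  A → A α₁ | ... | A α_m | β₁ | ... | β_n
is
  A  → β₁ A' | ... | β_n A'
  A' → α₁ A' | ... | α_m A' | ε

P → a becomes P → a P'
P → g becomes P → g P'
P → P ) g becomes P' → ) g P'
P → P a becomes P' → a P'
Add P' → ε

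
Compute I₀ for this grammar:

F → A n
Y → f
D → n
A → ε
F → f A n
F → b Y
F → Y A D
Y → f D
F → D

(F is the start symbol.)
First, augment the grammar with F' → F
I₀ = CLOSURE({ [F' → . F] }):
  [F' → . F] has the dot before F: add [F → . A n], [F → . f A n], [F → . b Y], [F → . Y A D], [F → . D]
  [F → . A n] has the dot before A: add [A → .]
  [F → . Y A D] has the dot before Y: add [Y → . f], [Y → . f D]
  [F → . D] has the dot before D: add [D → . n]
No further items can be added.

I₀ = { [A → .], [D → . n], [F → . A n], [F → . D], [F → . Y A D], [F → . b Y], [F → . f A n], [F' → . F], [Y → . f D], [Y → . f] }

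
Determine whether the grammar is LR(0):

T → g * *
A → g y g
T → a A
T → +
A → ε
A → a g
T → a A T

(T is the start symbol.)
Augment with T' → T and build the canonical LR(0) collection (I0 = CLOSURE({[T' → . T]}), then GOTO on every symbol after a dot until no new states appear). It has 14 states:
  I0: { [T → . +], [T → . a A T], [T → . a A], [T → . g * *], [T' → . T] }  — shift
  I1: { [T → + .] }  — reduce
  I2: { [T' → T .] }  — accept
  I3: { [A → . a g], [A → . g y g], [A → .], [T → a . A T], [T → a . A] }  — shift, reduce
  I4: { [T → g . * *] }  — shift
  I5: { [T → g * . *] }  — shift
  I6: { [T → g * * .] }  — reduce
  I7: { [T → . +], [T → . a A T], [T → . a A], [T → . g * *], [T → a A . T], [T → a A .] }  — shift, reduce
  I8: { [A → a . g] }  — shift
  I9: { [A → g . y g] }  — shift
  I10: { [A → g y . g] }  — shift
  I11: { [A → g y g .] }  — reduce
  I12: { [A → a g .] }  — reduce
  I13: { [T → a A T .] }  — reduce

Conflict in state I3:
  Shift-reduce conflict between [A → .] and [A → . a g]
So the grammar is NOT LR(0).

Answer: No. Shift-reduce conflict between [A → .] and [A → . a g]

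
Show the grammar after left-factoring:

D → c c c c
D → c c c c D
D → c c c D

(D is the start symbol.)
D → c c c D'
D' → c D''
D'' → ε
D'' → D
D' → D

Left-factoring transforms A → αβ₁ | αβ₂ into A → αA' and A' → β₁ | β₂
(α is the longest common prefix among the alternatives). Repeat until
no nonterminal has two alternatives with a common prefix.

Round 1: D has alternatives sharing prefix 'c c c'. Introduce D': D → c c c D'
  Add: D' → c
  Add: D' → c D
  Add: D' → D

Round 2: D' has alternatives sharing prefix 'c'. Introduce D'': D' → c D''
  Add: D'' → ε
  Add: D'' → D

No remaining common prefixes — done.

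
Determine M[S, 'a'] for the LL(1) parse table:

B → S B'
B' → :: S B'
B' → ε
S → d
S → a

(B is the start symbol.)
To find M[S, 'a'], we find productions for S where 'a' is in the predict set (PREDICT(N → α) = (FIRST(α) \ {ε}) ∪ (FOLLOW(N) if α ⇒* ε)).

S → d: PREDICT = { 'd' }
S → a: PREDICT = { 'a' }
  'a' is in predict set, so this production goes in M[S, 'a']

M[S, 'a'] = S → a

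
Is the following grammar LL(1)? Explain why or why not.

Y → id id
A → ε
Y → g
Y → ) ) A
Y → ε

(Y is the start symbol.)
Yes, the grammar is LL(1).

Relevant sets:
  FOLLOW(Y) = { $ }

For Y:
  PREDICT(Y → id id) = { 'id' }
  PREDICT(Y → g) = { 'g' }
  PREDICT(Y → ')' ')' A) = { ')' }
  PREDICT(Y → ε) = { $ }
A has a single production, so nothing to check there.

All predict sets are disjoint. The grammar IS LL(1).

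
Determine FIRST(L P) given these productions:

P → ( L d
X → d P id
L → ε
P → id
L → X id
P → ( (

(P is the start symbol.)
{ '(', 'd', 'id' }

FIRST sets of the non-terminals involved (from the grammar, by fixed-point iteration):
  FIRST(L) = { 'd', ε }
  FIRST(P) = { '(', 'id' }

To compute FIRST(L P), process the symbols left to right:
Symbol L is a non-terminal. Add FIRST(L) \ {ε} = { 'd' }
L is nullable (ε ∈ FIRST(L)), continue to the next symbol.
Symbol P is a non-terminal. Add FIRST(P) \ {ε} = { '(', 'id' }
P is not nullable (ε ∉ FIRST(P)), so stop here.
FIRST(L P) = { '(', 'd', 'id' }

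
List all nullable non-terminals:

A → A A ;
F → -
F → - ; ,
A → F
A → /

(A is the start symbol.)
None

A non-terminal is nullable if it can derive ε (the empty string): either it has an ε-production, or it has a production whose right-hand side consists entirely of nullable non-terminals.

There are no ε-productions, so no non-terminal can derive ε.
No non-terminals are nullable.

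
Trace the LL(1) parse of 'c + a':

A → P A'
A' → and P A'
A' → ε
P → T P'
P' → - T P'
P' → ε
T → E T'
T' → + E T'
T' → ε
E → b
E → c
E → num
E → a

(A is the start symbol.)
Stack is shown with the top on the left.

Stack           Input    Action
-------------------------------
A $             c + a $  output A → P A'
P A' $          c + a $  output P → T P'
T P' A' $       c + a $  output T → E T'
E T' P' A' $    c + a $  output E → c
c T' P' A' $    c + a $  match 'c'
T' P' A' $      + a $    output T' → + E T'
+ E T' P' A' $  + a $    match '+'
E T' P' A' $    a $      output E → a
a T' P' A' $    a $      match 'a'
T' P' A' $      $        output T' → ε
P' A' $         $        output P' → ε
A' $            $        output A' → ε
$               $        accept

The string is accepted.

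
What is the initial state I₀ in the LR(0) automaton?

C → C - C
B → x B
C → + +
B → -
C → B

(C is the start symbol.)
First, augment the grammar with C' → C
I₀ = CLOSURE({ [C' → . C] }):
  [C' → . C] has the dot before C: add [C → . C - C], [C → . + +], [C → . B]
  [C → . B] has the dot before B: add [B → . x B], [B → . -]
No further items can be added.

I₀ = { [B → . -], [B → . x B], [C → . + +], [C → . B], [C → . C - C], [C' → . C] }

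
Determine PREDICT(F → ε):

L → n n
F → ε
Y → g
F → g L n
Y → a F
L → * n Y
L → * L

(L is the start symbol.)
{ $, 'n' }

PREDICT(F → ε) = (FIRST(RHS) \ {ε}) ∪ (FOLLOW(F) if ε ∈ FIRST(RHS), i.e. RHS ⇒* ε)
The right-hand side is ε (FIRST(ε) = { ε }), so the predict set is FOLLOW(F) = { $, 'n' }
PREDICT(F → ε) = { $, 'n' }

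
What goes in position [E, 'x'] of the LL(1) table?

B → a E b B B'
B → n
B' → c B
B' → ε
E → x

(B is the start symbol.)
E → x

To find M[E, 'x'], we find productions for E where 'x' is in the predict set (PREDICT(N → α) = (FIRST(α) \ {ε}) ∪ (FOLLOW(N) if α ⇒* ε)).

E → x: PREDICT = { 'x' }
  'x' is in predict set, so this production goes in M[E, 'x']

M[E, 'x'] = E → x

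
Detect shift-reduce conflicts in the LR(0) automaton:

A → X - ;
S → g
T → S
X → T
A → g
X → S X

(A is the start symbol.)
Yes — I2: [T → S .] vs [S → . g]

Augment with A' → A and build the canonical LR(0) collection (I0 = CLOSURE({[A' → . A]}), then GOTO on every symbol after a dot until no new states appear). It has 10 states:
  I0: { [A → . X - ;], [A → . g], [A' → . A], [S → . g], [T → . S], [X → . S X], [X → . T] }  — shift
  I1: { [A' → A .] }  — accept
  I2: { [S → . g], [T → . S], [T → S .], [X → . S X], [X → . T], [X → S . X] }  — shift, reduce
  I3: { [X → T .] }  — reduce
  I4: { [A → X . - ;] }  — shift
  I5: { [A → g .], [S → g .] }  — 2 reduces
  I6: { [A → X - . ;] }  — shift
  I7: { [A → X - ; .] }  — reduce
  I8: { [X → S X .] }  — reduce
  I9: { [S → g .] }  — reduce

I2 contains reduce item [T → S .] and shift item [S → . g] — shift-reduce conflict.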